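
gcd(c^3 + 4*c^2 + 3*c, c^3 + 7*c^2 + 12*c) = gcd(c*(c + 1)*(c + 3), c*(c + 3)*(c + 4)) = c^2 + 3*c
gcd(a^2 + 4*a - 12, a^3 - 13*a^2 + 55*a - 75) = 1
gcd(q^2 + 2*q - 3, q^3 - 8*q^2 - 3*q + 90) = q + 3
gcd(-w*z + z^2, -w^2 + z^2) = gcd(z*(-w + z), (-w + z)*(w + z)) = -w + z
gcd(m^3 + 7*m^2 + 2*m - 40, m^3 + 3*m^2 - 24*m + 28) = m - 2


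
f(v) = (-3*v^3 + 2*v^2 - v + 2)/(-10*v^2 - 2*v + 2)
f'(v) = (20*v + 2)*(-3*v^3 + 2*v^2 - v + 2)/(-10*v^2 - 2*v + 2)^2 + (-9*v^2 + 4*v - 1)/(-10*v^2 - 2*v + 2) = (15*v^4 + 6*v^3 - 16*v^2 + 24*v + 1)/(2*(25*v^4 + 10*v^3 - 9*v^2 - 2*v + 1))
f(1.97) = 0.37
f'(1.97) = 0.31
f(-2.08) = -1.07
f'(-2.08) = 0.16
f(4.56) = 1.14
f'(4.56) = 0.30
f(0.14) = 1.24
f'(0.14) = 3.50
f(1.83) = 0.33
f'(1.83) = 0.32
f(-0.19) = 1.13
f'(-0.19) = -2.04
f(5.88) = 1.53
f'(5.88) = 0.30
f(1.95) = 0.37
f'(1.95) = 0.31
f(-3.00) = -1.27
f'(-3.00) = 0.25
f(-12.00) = -3.88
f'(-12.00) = 0.30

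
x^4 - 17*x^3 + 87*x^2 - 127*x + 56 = (x - 8)*(x - 7)*(x - 1)^2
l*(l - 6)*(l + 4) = l^3 - 2*l^2 - 24*l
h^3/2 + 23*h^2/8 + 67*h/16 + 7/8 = (h/2 + 1)*(h + 1/4)*(h + 7/2)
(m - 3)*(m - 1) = m^2 - 4*m + 3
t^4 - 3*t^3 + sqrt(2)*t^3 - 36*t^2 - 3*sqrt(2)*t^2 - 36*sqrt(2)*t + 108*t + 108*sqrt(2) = (t - 6)*(t - 3)*(t + 6)*(t + sqrt(2))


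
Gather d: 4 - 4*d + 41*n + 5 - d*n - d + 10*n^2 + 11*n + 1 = d*(-n - 5) + 10*n^2 + 52*n + 10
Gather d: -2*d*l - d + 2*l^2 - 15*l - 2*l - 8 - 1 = d*(-2*l - 1) + 2*l^2 - 17*l - 9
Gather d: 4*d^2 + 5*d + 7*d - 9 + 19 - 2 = 4*d^2 + 12*d + 8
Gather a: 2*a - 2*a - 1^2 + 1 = 0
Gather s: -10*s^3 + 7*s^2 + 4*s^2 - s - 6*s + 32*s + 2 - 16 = -10*s^3 + 11*s^2 + 25*s - 14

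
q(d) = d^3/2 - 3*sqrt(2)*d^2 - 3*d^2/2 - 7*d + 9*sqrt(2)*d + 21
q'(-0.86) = 16.71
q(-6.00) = -328.10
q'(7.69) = 6.11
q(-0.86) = 11.51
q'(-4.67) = 92.08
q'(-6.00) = 128.64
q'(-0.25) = 8.69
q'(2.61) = -14.03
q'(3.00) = -15.23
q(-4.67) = -181.91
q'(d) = 3*d^2/2 - 6*sqrt(2)*d - 3*d - 7 + 9*sqrt(2)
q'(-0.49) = 11.72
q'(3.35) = -15.91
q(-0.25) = 19.20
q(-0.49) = 16.76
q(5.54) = -38.50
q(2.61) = 5.72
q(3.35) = -5.46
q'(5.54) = -11.86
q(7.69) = -47.17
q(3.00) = 0.00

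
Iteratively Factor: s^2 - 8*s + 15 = (s - 5)*(s - 3)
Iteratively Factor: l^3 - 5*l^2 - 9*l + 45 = (l - 5)*(l^2 - 9) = (l - 5)*(l - 3)*(l + 3)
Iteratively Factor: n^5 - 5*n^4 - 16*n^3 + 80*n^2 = (n)*(n^4 - 5*n^3 - 16*n^2 + 80*n) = n^2*(n^3 - 5*n^2 - 16*n + 80) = n^2*(n - 5)*(n^2 - 16) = n^2*(n - 5)*(n + 4)*(n - 4)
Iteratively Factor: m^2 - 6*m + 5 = (m - 1)*(m - 5)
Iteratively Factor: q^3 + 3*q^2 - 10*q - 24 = (q + 4)*(q^2 - q - 6) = (q - 3)*(q + 4)*(q + 2)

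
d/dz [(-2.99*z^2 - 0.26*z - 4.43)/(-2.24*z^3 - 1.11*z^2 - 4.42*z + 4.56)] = (-6.6976*z^4 - 1.1648*z^3 - 16.8424*z^2 - 37.1034*z - 20.7662)/(5.0176*z^6 + 4.9728*z^5 + 21.0337*z^4 - 10.6164*z^3 + 9.4132*z^2 - 40.3104*z + 20.7936)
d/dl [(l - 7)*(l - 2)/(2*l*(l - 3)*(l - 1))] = (-l^4 + 18*l^3 - 75*l^2 + 112*l - 42)/(2*l^2*(l^4 - 8*l^3 + 22*l^2 - 24*l + 9))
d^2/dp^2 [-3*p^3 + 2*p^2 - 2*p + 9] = 4 - 18*p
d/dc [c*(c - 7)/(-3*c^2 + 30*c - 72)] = (c^2 - 16*c + 56)/(c^4 - 20*c^3 + 148*c^2 - 480*c + 576)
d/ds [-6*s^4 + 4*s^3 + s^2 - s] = -24*s^3 + 12*s^2 + 2*s - 1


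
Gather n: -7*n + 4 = 4 - 7*n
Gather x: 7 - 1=6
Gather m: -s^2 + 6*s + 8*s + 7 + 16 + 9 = -s^2 + 14*s + 32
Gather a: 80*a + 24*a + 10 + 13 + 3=104*a + 26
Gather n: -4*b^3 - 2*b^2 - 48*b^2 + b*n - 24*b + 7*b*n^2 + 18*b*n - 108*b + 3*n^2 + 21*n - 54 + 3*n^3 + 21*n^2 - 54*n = -4*b^3 - 50*b^2 - 132*b + 3*n^3 + n^2*(7*b + 24) + n*(19*b - 33) - 54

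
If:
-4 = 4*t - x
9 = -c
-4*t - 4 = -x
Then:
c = -9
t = x/4 - 1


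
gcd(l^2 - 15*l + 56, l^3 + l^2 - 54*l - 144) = l - 8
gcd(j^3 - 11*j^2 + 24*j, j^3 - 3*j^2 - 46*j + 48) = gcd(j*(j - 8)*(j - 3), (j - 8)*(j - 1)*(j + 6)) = j - 8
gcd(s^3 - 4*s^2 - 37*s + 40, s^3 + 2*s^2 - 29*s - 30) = 1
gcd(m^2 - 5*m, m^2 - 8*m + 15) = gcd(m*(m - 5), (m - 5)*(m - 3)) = m - 5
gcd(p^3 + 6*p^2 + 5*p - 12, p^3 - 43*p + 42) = p - 1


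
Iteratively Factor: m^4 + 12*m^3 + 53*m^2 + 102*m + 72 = (m + 3)*(m^3 + 9*m^2 + 26*m + 24) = (m + 2)*(m + 3)*(m^2 + 7*m + 12) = (m + 2)*(m + 3)*(m + 4)*(m + 3)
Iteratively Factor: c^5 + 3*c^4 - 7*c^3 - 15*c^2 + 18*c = (c - 2)*(c^4 + 5*c^3 + 3*c^2 - 9*c) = (c - 2)*(c + 3)*(c^3 + 2*c^2 - 3*c) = (c - 2)*(c - 1)*(c + 3)*(c^2 + 3*c) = c*(c - 2)*(c - 1)*(c + 3)*(c + 3)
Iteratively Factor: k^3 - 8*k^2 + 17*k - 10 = (k - 2)*(k^2 - 6*k + 5) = (k - 2)*(k - 1)*(k - 5)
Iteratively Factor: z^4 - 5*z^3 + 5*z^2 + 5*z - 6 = (z - 1)*(z^3 - 4*z^2 + z + 6) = (z - 3)*(z - 1)*(z^2 - z - 2) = (z - 3)*(z - 1)*(z + 1)*(z - 2)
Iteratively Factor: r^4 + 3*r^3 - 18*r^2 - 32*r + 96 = (r - 3)*(r^3 + 6*r^2 - 32) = (r - 3)*(r + 4)*(r^2 + 2*r - 8) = (r - 3)*(r + 4)^2*(r - 2)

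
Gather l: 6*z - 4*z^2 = -4*z^2 + 6*z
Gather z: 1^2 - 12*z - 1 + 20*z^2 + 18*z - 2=20*z^2 + 6*z - 2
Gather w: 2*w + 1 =2*w + 1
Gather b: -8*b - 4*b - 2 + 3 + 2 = 3 - 12*b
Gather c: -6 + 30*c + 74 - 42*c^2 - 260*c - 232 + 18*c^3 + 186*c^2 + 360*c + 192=18*c^3 + 144*c^2 + 130*c + 28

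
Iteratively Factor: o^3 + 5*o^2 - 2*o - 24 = (o + 3)*(o^2 + 2*o - 8) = (o + 3)*(o + 4)*(o - 2)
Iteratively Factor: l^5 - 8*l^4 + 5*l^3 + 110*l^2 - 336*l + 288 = (l - 3)*(l^4 - 5*l^3 - 10*l^2 + 80*l - 96) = (l - 3)*(l - 2)*(l^3 - 3*l^2 - 16*l + 48) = (l - 3)*(l - 2)*(l + 4)*(l^2 - 7*l + 12) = (l - 4)*(l - 3)*(l - 2)*(l + 4)*(l - 3)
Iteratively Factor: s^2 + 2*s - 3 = (s - 1)*(s + 3)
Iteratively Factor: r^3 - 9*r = (r - 3)*(r^2 + 3*r) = (r - 3)*(r + 3)*(r)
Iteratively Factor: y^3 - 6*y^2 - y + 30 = (y - 3)*(y^2 - 3*y - 10) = (y - 5)*(y - 3)*(y + 2)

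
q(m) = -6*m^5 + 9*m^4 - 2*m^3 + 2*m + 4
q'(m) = -30*m^4 + 36*m^3 - 6*m^2 + 2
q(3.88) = -3341.41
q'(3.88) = -4784.58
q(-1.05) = 22.81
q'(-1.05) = -82.75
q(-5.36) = 34274.31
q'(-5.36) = -30475.74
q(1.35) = 4.77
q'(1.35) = -20.01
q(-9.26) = 476260.67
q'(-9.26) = -249676.83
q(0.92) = 6.78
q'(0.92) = 3.46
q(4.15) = -4846.82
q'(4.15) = -6426.73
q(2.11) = -83.11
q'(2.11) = -281.17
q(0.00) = 4.00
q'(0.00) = 2.00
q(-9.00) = 414787.00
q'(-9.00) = -223558.00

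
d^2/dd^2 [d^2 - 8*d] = 2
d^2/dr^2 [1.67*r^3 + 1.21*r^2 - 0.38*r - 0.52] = 10.02*r + 2.42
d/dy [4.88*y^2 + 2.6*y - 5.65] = 9.76*y + 2.6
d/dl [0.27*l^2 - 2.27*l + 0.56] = 0.54*l - 2.27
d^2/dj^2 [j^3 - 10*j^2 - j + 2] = 6*j - 20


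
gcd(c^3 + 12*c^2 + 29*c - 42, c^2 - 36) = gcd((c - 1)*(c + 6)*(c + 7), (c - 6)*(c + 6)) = c + 6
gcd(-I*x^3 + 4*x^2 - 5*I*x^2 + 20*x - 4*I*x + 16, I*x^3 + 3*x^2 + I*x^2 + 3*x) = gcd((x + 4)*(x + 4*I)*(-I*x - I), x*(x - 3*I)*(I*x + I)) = x + 1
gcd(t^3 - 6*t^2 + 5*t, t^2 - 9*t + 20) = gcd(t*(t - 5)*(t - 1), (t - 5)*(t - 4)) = t - 5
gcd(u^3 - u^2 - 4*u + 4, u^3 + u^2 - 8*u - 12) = u + 2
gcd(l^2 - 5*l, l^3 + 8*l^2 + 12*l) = l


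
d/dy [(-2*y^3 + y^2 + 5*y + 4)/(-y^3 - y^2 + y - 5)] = (3*y^4 + 6*y^3 + 48*y^2 - 2*y - 29)/(y^6 + 2*y^5 - y^4 + 8*y^3 + 11*y^2 - 10*y + 25)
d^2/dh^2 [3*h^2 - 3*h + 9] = 6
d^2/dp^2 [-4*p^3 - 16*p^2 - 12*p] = -24*p - 32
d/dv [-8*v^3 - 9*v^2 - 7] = 6*v*(-4*v - 3)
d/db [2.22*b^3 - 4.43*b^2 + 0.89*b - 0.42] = 6.66*b^2 - 8.86*b + 0.89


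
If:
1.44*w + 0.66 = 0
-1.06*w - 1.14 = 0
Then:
No Solution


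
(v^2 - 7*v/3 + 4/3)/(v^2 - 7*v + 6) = (v - 4/3)/(v - 6)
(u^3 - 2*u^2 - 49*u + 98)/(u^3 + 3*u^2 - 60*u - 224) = (u^2 - 9*u + 14)/(u^2 - 4*u - 32)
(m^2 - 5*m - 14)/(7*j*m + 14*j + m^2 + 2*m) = (m - 7)/(7*j + m)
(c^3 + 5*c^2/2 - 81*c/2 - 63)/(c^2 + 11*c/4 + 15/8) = 4*(c^2 + c - 42)/(4*c + 5)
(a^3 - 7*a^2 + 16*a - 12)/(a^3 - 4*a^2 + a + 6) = (a - 2)/(a + 1)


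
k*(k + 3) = k^2 + 3*k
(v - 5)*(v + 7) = v^2 + 2*v - 35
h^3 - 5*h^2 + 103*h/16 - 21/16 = (h - 3)*(h - 7/4)*(h - 1/4)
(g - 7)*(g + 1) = g^2 - 6*g - 7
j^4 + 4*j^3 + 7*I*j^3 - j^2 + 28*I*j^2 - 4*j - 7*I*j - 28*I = (j + 4)*(j + 7*I)*(-I*j + I)*(I*j + I)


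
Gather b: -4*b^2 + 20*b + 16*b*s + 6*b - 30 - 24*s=-4*b^2 + b*(16*s + 26) - 24*s - 30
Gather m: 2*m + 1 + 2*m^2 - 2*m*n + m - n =2*m^2 + m*(3 - 2*n) - n + 1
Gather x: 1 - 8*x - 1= -8*x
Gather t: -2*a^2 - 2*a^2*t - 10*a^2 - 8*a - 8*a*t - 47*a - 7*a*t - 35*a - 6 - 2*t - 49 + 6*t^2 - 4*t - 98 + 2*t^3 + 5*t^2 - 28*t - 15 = -12*a^2 - 90*a + 2*t^3 + 11*t^2 + t*(-2*a^2 - 15*a - 34) - 168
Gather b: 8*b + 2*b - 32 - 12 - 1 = 10*b - 45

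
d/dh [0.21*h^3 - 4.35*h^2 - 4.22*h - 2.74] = 0.63*h^2 - 8.7*h - 4.22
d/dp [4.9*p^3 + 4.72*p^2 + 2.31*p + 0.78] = 14.7*p^2 + 9.44*p + 2.31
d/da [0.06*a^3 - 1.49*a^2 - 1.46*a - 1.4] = 0.18*a^2 - 2.98*a - 1.46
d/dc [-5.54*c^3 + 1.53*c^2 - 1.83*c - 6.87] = -16.62*c^2 + 3.06*c - 1.83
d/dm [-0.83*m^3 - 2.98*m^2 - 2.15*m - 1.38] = -2.49*m^2 - 5.96*m - 2.15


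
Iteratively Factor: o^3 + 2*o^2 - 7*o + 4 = (o - 1)*(o^2 + 3*o - 4) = (o - 1)*(o + 4)*(o - 1)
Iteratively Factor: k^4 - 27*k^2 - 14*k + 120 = (k + 4)*(k^3 - 4*k^2 - 11*k + 30) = (k + 3)*(k + 4)*(k^2 - 7*k + 10) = (k - 5)*(k + 3)*(k + 4)*(k - 2)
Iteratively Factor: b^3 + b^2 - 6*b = (b + 3)*(b^2 - 2*b) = (b - 2)*(b + 3)*(b)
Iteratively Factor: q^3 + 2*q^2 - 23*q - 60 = (q + 3)*(q^2 - q - 20) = (q - 5)*(q + 3)*(q + 4)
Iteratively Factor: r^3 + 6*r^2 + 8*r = (r)*(r^2 + 6*r + 8) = r*(r + 2)*(r + 4)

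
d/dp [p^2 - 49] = 2*p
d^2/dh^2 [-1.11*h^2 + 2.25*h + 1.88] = -2.22000000000000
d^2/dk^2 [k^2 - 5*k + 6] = 2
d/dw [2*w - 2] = 2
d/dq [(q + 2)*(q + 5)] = 2*q + 7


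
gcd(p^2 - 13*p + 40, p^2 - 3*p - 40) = p - 8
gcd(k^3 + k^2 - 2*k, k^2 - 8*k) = k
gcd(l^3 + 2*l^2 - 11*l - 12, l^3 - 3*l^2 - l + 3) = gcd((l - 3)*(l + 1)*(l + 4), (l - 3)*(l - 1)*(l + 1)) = l^2 - 2*l - 3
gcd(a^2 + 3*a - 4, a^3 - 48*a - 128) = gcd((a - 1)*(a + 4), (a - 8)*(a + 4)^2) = a + 4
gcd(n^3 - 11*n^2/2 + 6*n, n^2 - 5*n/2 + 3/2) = n - 3/2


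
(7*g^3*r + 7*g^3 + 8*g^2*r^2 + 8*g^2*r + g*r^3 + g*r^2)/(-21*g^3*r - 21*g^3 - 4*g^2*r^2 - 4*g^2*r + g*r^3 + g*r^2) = (7*g^2 + 8*g*r + r^2)/(-21*g^2 - 4*g*r + r^2)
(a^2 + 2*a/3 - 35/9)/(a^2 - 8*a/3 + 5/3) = (a + 7/3)/(a - 1)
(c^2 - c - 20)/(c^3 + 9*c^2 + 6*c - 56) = (c - 5)/(c^2 + 5*c - 14)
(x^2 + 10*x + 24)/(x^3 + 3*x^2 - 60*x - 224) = (x + 6)/(x^2 - x - 56)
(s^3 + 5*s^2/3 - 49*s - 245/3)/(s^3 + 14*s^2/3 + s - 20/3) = (s^2 - 49)/(s^2 + 3*s - 4)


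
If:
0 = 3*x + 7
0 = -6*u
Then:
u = 0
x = -7/3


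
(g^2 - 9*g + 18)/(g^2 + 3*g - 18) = (g - 6)/(g + 6)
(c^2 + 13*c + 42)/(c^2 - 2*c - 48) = (c + 7)/(c - 8)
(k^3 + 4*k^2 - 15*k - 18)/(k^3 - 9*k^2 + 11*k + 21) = (k + 6)/(k - 7)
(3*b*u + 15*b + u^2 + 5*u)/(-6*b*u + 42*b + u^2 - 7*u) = (3*b*u + 15*b + u^2 + 5*u)/(-6*b*u + 42*b + u^2 - 7*u)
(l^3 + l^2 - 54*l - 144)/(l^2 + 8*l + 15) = (l^2 - 2*l - 48)/(l + 5)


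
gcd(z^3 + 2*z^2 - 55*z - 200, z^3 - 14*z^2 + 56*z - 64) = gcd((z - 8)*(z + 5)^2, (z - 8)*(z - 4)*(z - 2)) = z - 8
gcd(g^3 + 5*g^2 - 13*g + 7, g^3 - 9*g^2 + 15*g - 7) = g^2 - 2*g + 1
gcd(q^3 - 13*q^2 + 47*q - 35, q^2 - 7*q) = q - 7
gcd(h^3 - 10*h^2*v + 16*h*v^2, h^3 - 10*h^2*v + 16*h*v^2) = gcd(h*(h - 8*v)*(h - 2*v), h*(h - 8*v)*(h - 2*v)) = h^3 - 10*h^2*v + 16*h*v^2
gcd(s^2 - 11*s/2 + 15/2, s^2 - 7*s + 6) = 1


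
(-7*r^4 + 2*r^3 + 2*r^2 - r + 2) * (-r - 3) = 7*r^5 + 19*r^4 - 8*r^3 - 5*r^2 + r - 6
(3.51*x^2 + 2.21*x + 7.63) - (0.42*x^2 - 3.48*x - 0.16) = 3.09*x^2 + 5.69*x + 7.79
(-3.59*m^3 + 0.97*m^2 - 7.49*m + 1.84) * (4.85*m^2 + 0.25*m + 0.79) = -17.4115*m^5 + 3.807*m^4 - 38.9201*m^3 + 7.8178*m^2 - 5.4571*m + 1.4536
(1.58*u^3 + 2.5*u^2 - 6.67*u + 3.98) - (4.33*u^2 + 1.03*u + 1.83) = 1.58*u^3 - 1.83*u^2 - 7.7*u + 2.15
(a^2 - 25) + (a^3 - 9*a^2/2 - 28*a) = a^3 - 7*a^2/2 - 28*a - 25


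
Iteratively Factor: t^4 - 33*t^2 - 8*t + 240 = (t - 5)*(t^3 + 5*t^2 - 8*t - 48) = (t - 5)*(t - 3)*(t^2 + 8*t + 16) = (t - 5)*(t - 3)*(t + 4)*(t + 4)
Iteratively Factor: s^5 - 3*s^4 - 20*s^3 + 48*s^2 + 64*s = (s + 1)*(s^4 - 4*s^3 - 16*s^2 + 64*s) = s*(s + 1)*(s^3 - 4*s^2 - 16*s + 64) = s*(s - 4)*(s + 1)*(s^2 - 16) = s*(s - 4)*(s + 1)*(s + 4)*(s - 4)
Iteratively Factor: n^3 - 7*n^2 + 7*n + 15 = (n - 3)*(n^2 - 4*n - 5) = (n - 5)*(n - 3)*(n + 1)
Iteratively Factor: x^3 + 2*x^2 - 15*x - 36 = (x + 3)*(x^2 - x - 12) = (x + 3)^2*(x - 4)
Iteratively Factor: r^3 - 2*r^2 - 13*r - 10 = (r - 5)*(r^2 + 3*r + 2) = (r - 5)*(r + 2)*(r + 1)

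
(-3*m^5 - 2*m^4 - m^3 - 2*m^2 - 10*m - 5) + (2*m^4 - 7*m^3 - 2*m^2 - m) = -3*m^5 - 8*m^3 - 4*m^2 - 11*m - 5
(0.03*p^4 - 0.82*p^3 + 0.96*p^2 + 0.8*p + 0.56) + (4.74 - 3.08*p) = 0.03*p^4 - 0.82*p^3 + 0.96*p^2 - 2.28*p + 5.3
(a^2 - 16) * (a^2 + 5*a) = a^4 + 5*a^3 - 16*a^2 - 80*a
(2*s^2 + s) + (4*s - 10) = 2*s^2 + 5*s - 10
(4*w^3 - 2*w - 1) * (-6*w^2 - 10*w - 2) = -24*w^5 - 40*w^4 + 4*w^3 + 26*w^2 + 14*w + 2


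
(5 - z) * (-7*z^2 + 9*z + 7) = 7*z^3 - 44*z^2 + 38*z + 35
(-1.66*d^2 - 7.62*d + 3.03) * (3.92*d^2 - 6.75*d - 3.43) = -6.5072*d^4 - 18.6654*d^3 + 69.0064*d^2 + 5.6841*d - 10.3929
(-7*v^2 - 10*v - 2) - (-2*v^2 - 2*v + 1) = -5*v^2 - 8*v - 3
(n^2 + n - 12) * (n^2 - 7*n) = n^4 - 6*n^3 - 19*n^2 + 84*n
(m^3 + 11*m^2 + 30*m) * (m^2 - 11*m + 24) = m^5 - 67*m^3 - 66*m^2 + 720*m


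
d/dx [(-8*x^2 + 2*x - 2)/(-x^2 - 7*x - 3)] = 2*(29*x^2 + 22*x - 10)/(x^4 + 14*x^3 + 55*x^2 + 42*x + 9)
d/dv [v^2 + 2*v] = 2*v + 2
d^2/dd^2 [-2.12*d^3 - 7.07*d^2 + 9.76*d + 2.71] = -12.72*d - 14.14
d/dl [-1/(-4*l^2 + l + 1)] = (1 - 8*l)/(-4*l^2 + l + 1)^2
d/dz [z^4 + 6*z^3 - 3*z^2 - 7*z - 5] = 4*z^3 + 18*z^2 - 6*z - 7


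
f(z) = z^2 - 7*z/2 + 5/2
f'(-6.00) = -15.50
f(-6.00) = 59.50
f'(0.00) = -3.50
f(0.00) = 2.50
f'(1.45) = -0.60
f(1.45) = -0.47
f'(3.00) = 2.50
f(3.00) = 1.00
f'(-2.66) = -8.82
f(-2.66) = 18.89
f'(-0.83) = -5.16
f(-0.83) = 6.09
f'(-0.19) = -3.88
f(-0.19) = 3.20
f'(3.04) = 2.58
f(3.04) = 1.10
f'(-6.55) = -16.60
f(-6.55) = 68.33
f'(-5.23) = -13.96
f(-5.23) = 48.16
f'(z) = 2*z - 7/2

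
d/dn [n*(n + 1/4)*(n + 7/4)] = 3*n^2 + 4*n + 7/16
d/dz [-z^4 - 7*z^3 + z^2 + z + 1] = -4*z^3 - 21*z^2 + 2*z + 1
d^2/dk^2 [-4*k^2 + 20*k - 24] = -8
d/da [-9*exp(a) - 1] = -9*exp(a)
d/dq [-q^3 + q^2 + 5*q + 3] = -3*q^2 + 2*q + 5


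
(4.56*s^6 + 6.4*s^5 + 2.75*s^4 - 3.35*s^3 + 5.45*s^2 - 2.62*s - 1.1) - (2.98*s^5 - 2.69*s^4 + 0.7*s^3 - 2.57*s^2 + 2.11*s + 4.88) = 4.56*s^6 + 3.42*s^5 + 5.44*s^4 - 4.05*s^3 + 8.02*s^2 - 4.73*s - 5.98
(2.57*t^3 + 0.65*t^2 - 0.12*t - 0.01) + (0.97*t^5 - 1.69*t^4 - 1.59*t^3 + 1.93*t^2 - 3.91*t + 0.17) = 0.97*t^5 - 1.69*t^4 + 0.98*t^3 + 2.58*t^2 - 4.03*t + 0.16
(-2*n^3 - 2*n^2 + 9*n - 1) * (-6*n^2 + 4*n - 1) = 12*n^5 + 4*n^4 - 60*n^3 + 44*n^2 - 13*n + 1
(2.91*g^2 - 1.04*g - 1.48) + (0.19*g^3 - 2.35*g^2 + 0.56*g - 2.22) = 0.19*g^3 + 0.56*g^2 - 0.48*g - 3.7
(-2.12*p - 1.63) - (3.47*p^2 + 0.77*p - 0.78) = -3.47*p^2 - 2.89*p - 0.85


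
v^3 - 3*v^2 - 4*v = v*(v - 4)*(v + 1)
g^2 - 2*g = g*(g - 2)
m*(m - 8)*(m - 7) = m^3 - 15*m^2 + 56*m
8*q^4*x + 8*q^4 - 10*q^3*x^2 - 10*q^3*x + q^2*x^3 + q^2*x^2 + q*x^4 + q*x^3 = (-2*q + x)*(-q + x)*(4*q + x)*(q*x + q)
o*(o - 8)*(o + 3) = o^3 - 5*o^2 - 24*o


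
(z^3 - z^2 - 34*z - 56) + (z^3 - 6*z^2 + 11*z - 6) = 2*z^3 - 7*z^2 - 23*z - 62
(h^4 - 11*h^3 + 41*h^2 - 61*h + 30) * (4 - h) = -h^5 + 15*h^4 - 85*h^3 + 225*h^2 - 274*h + 120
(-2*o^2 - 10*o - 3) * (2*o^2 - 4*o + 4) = -4*o^4 - 12*o^3 + 26*o^2 - 28*o - 12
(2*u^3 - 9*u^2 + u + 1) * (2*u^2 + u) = 4*u^5 - 16*u^4 - 7*u^3 + 3*u^2 + u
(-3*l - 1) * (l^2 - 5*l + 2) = -3*l^3 + 14*l^2 - l - 2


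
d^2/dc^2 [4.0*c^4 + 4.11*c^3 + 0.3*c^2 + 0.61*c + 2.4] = 48.0*c^2 + 24.66*c + 0.6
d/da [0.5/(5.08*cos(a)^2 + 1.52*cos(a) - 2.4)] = (5.08*cos(a) + 0.76)*sin(a)/(5.08*cos(a)^2 + 1.52*cos(a) - 2.4)^2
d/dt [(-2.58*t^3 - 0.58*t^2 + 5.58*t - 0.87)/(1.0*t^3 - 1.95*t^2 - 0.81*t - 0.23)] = (5.611*t^4 - 6.9804*t^3 + 15.741*t^2 - 3.1262*t - 1.9881)/(1.0*t^6 - 3.9*t^5 + 2.1825*t^4 + 2.699*t^3 + 1.5531*t^2 + 0.3726*t + 0.0529)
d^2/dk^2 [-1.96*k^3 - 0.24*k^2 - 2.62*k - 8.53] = -11.76*k - 0.48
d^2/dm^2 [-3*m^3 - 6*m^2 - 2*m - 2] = -18*m - 12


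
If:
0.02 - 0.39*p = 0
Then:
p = 0.05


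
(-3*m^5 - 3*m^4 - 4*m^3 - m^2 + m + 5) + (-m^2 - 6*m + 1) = -3*m^5 - 3*m^4 - 4*m^3 - 2*m^2 - 5*m + 6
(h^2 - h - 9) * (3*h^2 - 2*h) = 3*h^4 - 5*h^3 - 25*h^2 + 18*h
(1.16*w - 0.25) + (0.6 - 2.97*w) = 0.35 - 1.81*w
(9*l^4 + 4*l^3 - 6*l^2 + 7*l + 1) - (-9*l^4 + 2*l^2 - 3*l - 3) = 18*l^4 + 4*l^3 - 8*l^2 + 10*l + 4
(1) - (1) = 0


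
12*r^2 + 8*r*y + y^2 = (2*r + y)*(6*r + y)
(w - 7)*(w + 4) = w^2 - 3*w - 28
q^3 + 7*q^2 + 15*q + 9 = (q + 1)*(q + 3)^2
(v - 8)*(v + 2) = v^2 - 6*v - 16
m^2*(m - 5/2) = m^3 - 5*m^2/2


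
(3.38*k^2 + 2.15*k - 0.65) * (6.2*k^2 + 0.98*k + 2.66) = 20.956*k^4 + 16.6424*k^3 + 7.0678*k^2 + 5.082*k - 1.729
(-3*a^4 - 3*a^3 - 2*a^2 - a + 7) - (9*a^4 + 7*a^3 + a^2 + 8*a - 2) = -12*a^4 - 10*a^3 - 3*a^2 - 9*a + 9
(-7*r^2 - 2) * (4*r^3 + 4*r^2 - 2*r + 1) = -28*r^5 - 28*r^4 + 6*r^3 - 15*r^2 + 4*r - 2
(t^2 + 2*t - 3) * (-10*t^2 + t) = -10*t^4 - 19*t^3 + 32*t^2 - 3*t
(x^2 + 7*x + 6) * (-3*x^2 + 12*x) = -3*x^4 - 9*x^3 + 66*x^2 + 72*x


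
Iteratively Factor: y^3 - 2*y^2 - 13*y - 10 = (y + 2)*(y^2 - 4*y - 5) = (y - 5)*(y + 2)*(y + 1)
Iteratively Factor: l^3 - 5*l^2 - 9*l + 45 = (l - 5)*(l^2 - 9) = (l - 5)*(l - 3)*(l + 3)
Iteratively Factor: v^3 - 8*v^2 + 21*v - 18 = (v - 3)*(v^2 - 5*v + 6) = (v - 3)*(v - 2)*(v - 3)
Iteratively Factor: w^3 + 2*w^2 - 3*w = (w)*(w^2 + 2*w - 3) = w*(w - 1)*(w + 3)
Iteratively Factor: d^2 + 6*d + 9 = (d + 3)*(d + 3)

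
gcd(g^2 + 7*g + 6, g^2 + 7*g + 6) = g^2 + 7*g + 6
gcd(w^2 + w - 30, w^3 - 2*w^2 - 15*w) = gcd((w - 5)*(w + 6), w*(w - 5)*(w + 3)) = w - 5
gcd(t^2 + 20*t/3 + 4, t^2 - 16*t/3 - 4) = t + 2/3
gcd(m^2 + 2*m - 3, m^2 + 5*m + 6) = m + 3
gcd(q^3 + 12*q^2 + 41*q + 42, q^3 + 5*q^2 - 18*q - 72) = q + 3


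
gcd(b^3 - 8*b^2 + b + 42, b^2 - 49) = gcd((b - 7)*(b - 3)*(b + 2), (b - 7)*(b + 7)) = b - 7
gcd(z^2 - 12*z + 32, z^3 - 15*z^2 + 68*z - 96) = z^2 - 12*z + 32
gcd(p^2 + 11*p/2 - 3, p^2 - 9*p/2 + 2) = p - 1/2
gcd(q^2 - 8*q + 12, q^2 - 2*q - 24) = q - 6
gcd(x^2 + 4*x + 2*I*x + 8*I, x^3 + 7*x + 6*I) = x + 2*I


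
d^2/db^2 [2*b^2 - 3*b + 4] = 4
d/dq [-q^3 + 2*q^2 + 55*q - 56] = -3*q^2 + 4*q + 55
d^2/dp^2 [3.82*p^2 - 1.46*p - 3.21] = 7.64000000000000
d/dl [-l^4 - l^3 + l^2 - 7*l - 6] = -4*l^3 - 3*l^2 + 2*l - 7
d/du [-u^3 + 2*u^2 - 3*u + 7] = -3*u^2 + 4*u - 3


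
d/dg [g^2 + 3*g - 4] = 2*g + 3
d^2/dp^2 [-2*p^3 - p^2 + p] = -12*p - 2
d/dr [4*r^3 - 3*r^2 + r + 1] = 12*r^2 - 6*r + 1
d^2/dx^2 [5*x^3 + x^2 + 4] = 30*x + 2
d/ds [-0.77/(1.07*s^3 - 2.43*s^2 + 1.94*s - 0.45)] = (2.4717*s^2 - 3.7422*s + 1.4938)/(1.07*s^3 - 2.43*s^2 + 1.94*s - 0.45)^2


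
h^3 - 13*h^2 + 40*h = h*(h - 8)*(h - 5)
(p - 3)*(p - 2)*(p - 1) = p^3 - 6*p^2 + 11*p - 6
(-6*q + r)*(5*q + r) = -30*q^2 - q*r + r^2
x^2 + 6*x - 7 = (x - 1)*(x + 7)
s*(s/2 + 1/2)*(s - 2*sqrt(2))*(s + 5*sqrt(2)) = s^4/2 + s^3/2 + 3*sqrt(2)*s^3/2 - 10*s^2 + 3*sqrt(2)*s^2/2 - 10*s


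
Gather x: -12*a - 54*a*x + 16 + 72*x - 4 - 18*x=-12*a + x*(54 - 54*a) + 12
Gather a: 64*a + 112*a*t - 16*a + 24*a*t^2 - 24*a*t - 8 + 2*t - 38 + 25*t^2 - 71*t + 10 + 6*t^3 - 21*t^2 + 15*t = a*(24*t^2 + 88*t + 48) + 6*t^3 + 4*t^2 - 54*t - 36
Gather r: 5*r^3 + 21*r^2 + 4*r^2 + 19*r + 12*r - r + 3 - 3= 5*r^3 + 25*r^2 + 30*r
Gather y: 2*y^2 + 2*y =2*y^2 + 2*y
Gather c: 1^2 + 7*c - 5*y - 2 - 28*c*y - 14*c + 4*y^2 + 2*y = c*(-28*y - 7) + 4*y^2 - 3*y - 1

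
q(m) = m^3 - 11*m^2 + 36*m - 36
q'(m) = 3*m^2 - 22*m + 36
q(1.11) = -8.23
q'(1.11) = 15.28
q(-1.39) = -109.98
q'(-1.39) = 72.38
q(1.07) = -8.85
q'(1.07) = 15.89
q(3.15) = -0.49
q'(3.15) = -3.53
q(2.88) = 0.33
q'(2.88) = -2.48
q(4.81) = -6.05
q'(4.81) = -0.41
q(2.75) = 0.61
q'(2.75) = -1.81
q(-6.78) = -1097.40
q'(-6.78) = 323.07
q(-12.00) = -3780.00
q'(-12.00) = 732.00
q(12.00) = 540.00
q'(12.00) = 204.00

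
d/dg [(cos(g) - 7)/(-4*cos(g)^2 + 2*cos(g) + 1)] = (-4*cos(g)^2 + 56*cos(g) - 15)*sin(g)/(4*sin(g)^2 + 2*cos(g) - 3)^2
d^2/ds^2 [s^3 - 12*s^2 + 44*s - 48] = 6*s - 24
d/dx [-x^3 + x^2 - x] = -3*x^2 + 2*x - 1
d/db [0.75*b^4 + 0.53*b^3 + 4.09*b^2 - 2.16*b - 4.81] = 3.0*b^3 + 1.59*b^2 + 8.18*b - 2.16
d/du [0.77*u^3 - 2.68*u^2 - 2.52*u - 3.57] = 2.31*u^2 - 5.36*u - 2.52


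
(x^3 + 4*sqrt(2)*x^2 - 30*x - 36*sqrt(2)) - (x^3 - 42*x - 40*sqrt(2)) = 4*sqrt(2)*x^2 + 12*x + 4*sqrt(2)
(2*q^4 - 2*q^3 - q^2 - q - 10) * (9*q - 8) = 18*q^5 - 34*q^4 + 7*q^3 - q^2 - 82*q + 80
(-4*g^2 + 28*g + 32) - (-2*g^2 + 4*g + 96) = -2*g^2 + 24*g - 64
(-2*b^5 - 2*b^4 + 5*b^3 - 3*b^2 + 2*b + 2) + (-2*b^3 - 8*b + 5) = -2*b^5 - 2*b^4 + 3*b^3 - 3*b^2 - 6*b + 7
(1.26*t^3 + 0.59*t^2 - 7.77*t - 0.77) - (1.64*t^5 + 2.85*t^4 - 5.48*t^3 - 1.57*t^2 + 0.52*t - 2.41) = -1.64*t^5 - 2.85*t^4 + 6.74*t^3 + 2.16*t^2 - 8.29*t + 1.64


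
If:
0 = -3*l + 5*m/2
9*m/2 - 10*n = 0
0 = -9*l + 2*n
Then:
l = 0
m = 0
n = 0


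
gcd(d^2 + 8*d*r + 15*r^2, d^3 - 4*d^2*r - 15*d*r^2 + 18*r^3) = d + 3*r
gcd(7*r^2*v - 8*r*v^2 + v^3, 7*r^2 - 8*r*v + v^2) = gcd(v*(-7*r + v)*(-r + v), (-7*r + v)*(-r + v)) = 7*r^2 - 8*r*v + v^2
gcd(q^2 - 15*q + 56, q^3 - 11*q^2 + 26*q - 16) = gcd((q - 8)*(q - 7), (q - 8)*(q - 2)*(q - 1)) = q - 8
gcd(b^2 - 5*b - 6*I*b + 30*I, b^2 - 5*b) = b - 5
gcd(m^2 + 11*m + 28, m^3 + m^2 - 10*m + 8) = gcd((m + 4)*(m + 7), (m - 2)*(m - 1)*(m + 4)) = m + 4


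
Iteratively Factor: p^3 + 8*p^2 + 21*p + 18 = (p + 3)*(p^2 + 5*p + 6) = (p + 3)^2*(p + 2)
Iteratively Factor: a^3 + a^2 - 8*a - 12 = (a + 2)*(a^2 - a - 6) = (a + 2)^2*(a - 3)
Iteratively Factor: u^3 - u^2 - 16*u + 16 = (u - 4)*(u^2 + 3*u - 4) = (u - 4)*(u + 4)*(u - 1)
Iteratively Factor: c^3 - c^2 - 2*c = (c + 1)*(c^2 - 2*c) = c*(c + 1)*(c - 2)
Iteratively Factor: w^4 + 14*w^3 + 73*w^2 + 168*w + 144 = (w + 3)*(w^3 + 11*w^2 + 40*w + 48) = (w + 3)*(w + 4)*(w^2 + 7*w + 12) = (w + 3)*(w + 4)^2*(w + 3)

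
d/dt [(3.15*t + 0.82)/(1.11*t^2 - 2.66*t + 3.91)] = (-3.4965*t^2 - 1.8204*t + 14.4977)/(1.2321*t^4 - 5.9052*t^3 + 15.7558*t^2 - 20.8012*t + 15.2881)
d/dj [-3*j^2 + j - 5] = 1 - 6*j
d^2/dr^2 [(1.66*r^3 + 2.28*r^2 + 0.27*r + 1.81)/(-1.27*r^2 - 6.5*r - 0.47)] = (-3.5527136788005e-15*r^5 - 5.6843418860808e-14*r^4 - 101.516458*r^3 - 39.778302*r^2 - 90.882486*r - 150.141826)/(2.048383*r^6 + 31.45155*r^5 + 163.246689*r^4 + 297.9041*r^3 + 60.414129*r^2 + 4.30755*r + 0.103823)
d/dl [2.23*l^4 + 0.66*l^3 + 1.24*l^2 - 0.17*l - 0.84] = 8.92*l^3 + 1.98*l^2 + 2.48*l - 0.17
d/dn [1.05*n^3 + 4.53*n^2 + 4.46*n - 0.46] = 3.15*n^2 + 9.06*n + 4.46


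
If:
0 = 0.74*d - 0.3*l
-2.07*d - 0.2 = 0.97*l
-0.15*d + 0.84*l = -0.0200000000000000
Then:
No Solution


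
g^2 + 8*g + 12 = (g + 2)*(g + 6)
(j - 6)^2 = j^2 - 12*j + 36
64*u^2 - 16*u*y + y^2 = (-8*u + y)^2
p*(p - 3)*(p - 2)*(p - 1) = p^4 - 6*p^3 + 11*p^2 - 6*p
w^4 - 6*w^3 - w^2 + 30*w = w*(w - 5)*(w - 3)*(w + 2)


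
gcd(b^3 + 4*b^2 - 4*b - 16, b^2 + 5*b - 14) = b - 2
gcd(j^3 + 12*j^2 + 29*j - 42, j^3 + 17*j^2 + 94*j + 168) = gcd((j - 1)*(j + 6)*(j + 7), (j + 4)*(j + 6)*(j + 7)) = j^2 + 13*j + 42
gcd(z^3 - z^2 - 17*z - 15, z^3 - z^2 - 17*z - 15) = z^3 - z^2 - 17*z - 15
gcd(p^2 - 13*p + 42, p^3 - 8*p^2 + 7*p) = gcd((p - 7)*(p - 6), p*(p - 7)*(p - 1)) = p - 7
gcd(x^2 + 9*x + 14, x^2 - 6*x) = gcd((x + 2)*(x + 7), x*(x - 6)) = 1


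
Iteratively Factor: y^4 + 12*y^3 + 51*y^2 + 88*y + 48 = (y + 3)*(y^3 + 9*y^2 + 24*y + 16) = (y + 1)*(y + 3)*(y^2 + 8*y + 16) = (y + 1)*(y + 3)*(y + 4)*(y + 4)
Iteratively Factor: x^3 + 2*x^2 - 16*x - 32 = (x - 4)*(x^2 + 6*x + 8) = (x - 4)*(x + 4)*(x + 2)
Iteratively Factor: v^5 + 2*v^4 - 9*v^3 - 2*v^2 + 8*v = (v + 4)*(v^4 - 2*v^3 - v^2 + 2*v) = (v + 1)*(v + 4)*(v^3 - 3*v^2 + 2*v) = (v - 1)*(v + 1)*(v + 4)*(v^2 - 2*v) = v*(v - 1)*(v + 1)*(v + 4)*(v - 2)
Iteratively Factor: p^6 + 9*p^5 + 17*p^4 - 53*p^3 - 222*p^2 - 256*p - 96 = (p + 4)*(p^5 + 5*p^4 - 3*p^3 - 41*p^2 - 58*p - 24) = (p + 4)^2*(p^4 + p^3 - 7*p^2 - 13*p - 6) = (p - 3)*(p + 4)^2*(p^3 + 4*p^2 + 5*p + 2) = (p - 3)*(p + 1)*(p + 4)^2*(p^2 + 3*p + 2) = (p - 3)*(p + 1)^2*(p + 4)^2*(p + 2)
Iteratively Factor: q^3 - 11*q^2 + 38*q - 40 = (q - 5)*(q^2 - 6*q + 8) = (q - 5)*(q - 4)*(q - 2)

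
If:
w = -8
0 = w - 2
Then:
No Solution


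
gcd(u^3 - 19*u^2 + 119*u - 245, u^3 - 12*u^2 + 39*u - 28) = u - 7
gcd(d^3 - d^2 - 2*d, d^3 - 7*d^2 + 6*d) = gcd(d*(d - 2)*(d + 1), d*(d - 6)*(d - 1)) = d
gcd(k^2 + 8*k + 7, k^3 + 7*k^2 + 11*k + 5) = k + 1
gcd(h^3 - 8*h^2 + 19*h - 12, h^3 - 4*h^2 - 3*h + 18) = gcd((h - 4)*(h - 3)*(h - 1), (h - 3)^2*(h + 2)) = h - 3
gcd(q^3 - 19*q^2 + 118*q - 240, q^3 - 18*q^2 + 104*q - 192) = q^2 - 14*q + 48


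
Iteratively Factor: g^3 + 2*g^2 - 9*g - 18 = (g - 3)*(g^2 + 5*g + 6) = (g - 3)*(g + 3)*(g + 2)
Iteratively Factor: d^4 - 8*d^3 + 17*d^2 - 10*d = (d - 2)*(d^3 - 6*d^2 + 5*d) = d*(d - 2)*(d^2 - 6*d + 5) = d*(d - 5)*(d - 2)*(d - 1)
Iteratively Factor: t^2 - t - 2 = (t + 1)*(t - 2)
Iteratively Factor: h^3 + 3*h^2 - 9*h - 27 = (h + 3)*(h^2 - 9) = (h + 3)^2*(h - 3)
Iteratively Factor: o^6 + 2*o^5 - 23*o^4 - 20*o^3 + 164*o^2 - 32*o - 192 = (o - 2)*(o^5 + 4*o^4 - 15*o^3 - 50*o^2 + 64*o + 96) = (o - 3)*(o - 2)*(o^4 + 7*o^3 + 6*o^2 - 32*o - 32) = (o - 3)*(o - 2)^2*(o^3 + 9*o^2 + 24*o + 16) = (o - 3)*(o - 2)^2*(o + 1)*(o^2 + 8*o + 16) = (o - 3)*(o - 2)^2*(o + 1)*(o + 4)*(o + 4)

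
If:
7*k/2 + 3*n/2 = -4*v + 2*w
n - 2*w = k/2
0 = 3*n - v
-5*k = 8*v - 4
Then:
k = -100/67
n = 32/67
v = 96/67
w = 41/67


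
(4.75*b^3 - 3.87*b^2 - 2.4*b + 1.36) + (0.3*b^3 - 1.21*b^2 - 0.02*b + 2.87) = 5.05*b^3 - 5.08*b^2 - 2.42*b + 4.23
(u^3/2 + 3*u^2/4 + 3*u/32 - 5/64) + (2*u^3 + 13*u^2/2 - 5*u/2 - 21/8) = 5*u^3/2 + 29*u^2/4 - 77*u/32 - 173/64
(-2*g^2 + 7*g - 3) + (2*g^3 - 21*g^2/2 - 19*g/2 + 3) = 2*g^3 - 25*g^2/2 - 5*g/2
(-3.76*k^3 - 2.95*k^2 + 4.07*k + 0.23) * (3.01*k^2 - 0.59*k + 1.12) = -11.3176*k^5 - 6.6611*k^4 + 9.78*k^3 - 5.013*k^2 + 4.4227*k + 0.2576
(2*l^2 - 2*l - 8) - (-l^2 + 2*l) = 3*l^2 - 4*l - 8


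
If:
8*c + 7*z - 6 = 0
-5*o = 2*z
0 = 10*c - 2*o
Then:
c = -4/53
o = -20/53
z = 50/53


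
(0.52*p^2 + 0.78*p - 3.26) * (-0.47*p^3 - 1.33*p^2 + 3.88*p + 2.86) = -0.2444*p^5 - 1.0582*p^4 + 2.5124*p^3 + 8.8494*p^2 - 10.418*p - 9.3236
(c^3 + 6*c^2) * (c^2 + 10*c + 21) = c^5 + 16*c^4 + 81*c^3 + 126*c^2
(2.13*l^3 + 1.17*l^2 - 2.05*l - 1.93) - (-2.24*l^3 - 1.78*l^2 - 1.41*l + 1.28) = 4.37*l^3 + 2.95*l^2 - 0.64*l - 3.21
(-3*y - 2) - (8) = -3*y - 10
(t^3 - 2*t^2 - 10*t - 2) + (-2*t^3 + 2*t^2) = -t^3 - 10*t - 2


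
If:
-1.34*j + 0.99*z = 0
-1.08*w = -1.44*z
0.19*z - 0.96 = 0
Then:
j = 3.73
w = 6.74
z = 5.05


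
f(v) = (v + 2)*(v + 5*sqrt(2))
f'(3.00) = 15.07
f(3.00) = 50.36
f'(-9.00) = -8.93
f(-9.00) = 13.50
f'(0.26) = 9.59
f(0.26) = 16.57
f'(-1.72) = 5.63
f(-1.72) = 1.50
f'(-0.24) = 8.59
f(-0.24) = 12.02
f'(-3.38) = 2.31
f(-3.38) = -5.09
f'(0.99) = 11.05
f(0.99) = 24.10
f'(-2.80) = 3.47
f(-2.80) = -3.42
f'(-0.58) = 7.91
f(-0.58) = 9.22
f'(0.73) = 10.53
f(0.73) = 21.30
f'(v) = 2*v + 2 + 5*sqrt(2)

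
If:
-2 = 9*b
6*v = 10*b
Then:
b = -2/9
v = -10/27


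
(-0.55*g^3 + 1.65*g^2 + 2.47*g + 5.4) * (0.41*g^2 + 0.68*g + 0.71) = -0.2255*g^5 + 0.3025*g^4 + 1.7442*g^3 + 5.0651*g^2 + 5.4257*g + 3.834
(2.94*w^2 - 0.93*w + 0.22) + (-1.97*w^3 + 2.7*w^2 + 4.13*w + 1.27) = -1.97*w^3 + 5.64*w^2 + 3.2*w + 1.49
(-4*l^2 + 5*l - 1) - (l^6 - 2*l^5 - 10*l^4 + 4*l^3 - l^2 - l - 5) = -l^6 + 2*l^5 + 10*l^4 - 4*l^3 - 3*l^2 + 6*l + 4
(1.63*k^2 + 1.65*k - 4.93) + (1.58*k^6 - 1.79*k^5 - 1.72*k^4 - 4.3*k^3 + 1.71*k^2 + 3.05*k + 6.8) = 1.58*k^6 - 1.79*k^5 - 1.72*k^4 - 4.3*k^3 + 3.34*k^2 + 4.7*k + 1.87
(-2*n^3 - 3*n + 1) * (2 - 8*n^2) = 16*n^5 + 20*n^3 - 8*n^2 - 6*n + 2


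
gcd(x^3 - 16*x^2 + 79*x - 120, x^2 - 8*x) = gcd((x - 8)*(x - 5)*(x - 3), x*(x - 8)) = x - 8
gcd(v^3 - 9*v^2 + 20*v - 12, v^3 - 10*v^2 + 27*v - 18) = v^2 - 7*v + 6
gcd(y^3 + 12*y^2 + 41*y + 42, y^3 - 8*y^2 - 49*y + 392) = y + 7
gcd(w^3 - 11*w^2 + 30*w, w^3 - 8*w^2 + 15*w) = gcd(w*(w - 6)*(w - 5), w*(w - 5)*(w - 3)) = w^2 - 5*w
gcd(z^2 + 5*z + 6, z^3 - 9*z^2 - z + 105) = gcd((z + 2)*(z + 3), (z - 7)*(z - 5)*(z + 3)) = z + 3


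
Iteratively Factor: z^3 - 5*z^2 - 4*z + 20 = (z + 2)*(z^2 - 7*z + 10) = (z - 2)*(z + 2)*(z - 5)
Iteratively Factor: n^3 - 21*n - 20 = (n - 5)*(n^2 + 5*n + 4) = (n - 5)*(n + 4)*(n + 1)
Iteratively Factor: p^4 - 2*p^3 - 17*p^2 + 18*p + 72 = (p + 3)*(p^3 - 5*p^2 - 2*p + 24) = (p - 3)*(p + 3)*(p^2 - 2*p - 8) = (p - 3)*(p + 2)*(p + 3)*(p - 4)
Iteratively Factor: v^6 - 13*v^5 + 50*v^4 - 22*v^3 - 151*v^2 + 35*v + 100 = (v - 5)*(v^5 - 8*v^4 + 10*v^3 + 28*v^2 - 11*v - 20) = (v - 5)*(v + 1)*(v^4 - 9*v^3 + 19*v^2 + 9*v - 20) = (v - 5)*(v - 1)*(v + 1)*(v^3 - 8*v^2 + 11*v + 20) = (v - 5)^2*(v - 1)*(v + 1)*(v^2 - 3*v - 4) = (v - 5)^2*(v - 1)*(v + 1)^2*(v - 4)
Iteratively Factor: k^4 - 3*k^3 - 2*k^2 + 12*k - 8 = (k - 2)*(k^3 - k^2 - 4*k + 4) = (k - 2)*(k + 2)*(k^2 - 3*k + 2) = (k - 2)^2*(k + 2)*(k - 1)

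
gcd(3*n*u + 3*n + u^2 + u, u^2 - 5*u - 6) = u + 1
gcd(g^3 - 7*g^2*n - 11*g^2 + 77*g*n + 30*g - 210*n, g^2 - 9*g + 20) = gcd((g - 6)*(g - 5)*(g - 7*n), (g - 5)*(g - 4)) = g - 5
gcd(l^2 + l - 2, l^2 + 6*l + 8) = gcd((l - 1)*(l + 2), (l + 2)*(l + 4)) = l + 2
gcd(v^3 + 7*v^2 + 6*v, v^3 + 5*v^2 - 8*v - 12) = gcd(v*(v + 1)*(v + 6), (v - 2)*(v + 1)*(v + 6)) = v^2 + 7*v + 6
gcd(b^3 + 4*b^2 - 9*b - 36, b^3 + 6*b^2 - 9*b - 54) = b^2 - 9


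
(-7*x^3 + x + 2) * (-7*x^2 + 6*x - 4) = 49*x^5 - 42*x^4 + 21*x^3 - 8*x^2 + 8*x - 8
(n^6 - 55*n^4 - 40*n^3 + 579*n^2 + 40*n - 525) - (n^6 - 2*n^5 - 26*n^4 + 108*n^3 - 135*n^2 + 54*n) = 2*n^5 - 29*n^4 - 148*n^3 + 714*n^2 - 14*n - 525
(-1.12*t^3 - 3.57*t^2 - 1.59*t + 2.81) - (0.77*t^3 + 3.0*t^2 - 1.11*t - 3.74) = -1.89*t^3 - 6.57*t^2 - 0.48*t + 6.55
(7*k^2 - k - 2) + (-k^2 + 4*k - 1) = 6*k^2 + 3*k - 3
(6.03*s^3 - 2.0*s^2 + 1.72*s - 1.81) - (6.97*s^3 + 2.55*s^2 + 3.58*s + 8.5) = -0.94*s^3 - 4.55*s^2 - 1.86*s - 10.31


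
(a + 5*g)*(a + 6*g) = a^2 + 11*a*g + 30*g^2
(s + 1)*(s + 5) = s^2 + 6*s + 5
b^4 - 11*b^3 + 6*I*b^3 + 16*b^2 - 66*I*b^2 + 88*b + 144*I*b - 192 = (b - 8)*(b - 3)*(b + 2*I)*(b + 4*I)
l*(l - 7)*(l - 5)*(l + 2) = l^4 - 10*l^3 + 11*l^2 + 70*l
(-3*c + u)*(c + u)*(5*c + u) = -15*c^3 - 13*c^2*u + 3*c*u^2 + u^3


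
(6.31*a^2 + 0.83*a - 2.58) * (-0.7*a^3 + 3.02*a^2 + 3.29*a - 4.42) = -4.417*a^5 + 18.4752*a^4 + 25.0725*a^3 - 32.9511*a^2 - 12.1568*a + 11.4036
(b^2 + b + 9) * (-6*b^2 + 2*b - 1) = -6*b^4 - 4*b^3 - 53*b^2 + 17*b - 9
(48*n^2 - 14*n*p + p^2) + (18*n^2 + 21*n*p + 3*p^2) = 66*n^2 + 7*n*p + 4*p^2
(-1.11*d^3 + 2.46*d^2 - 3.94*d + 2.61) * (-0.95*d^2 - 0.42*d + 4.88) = 1.0545*d^5 - 1.8708*d^4 - 2.707*d^3 + 11.1801*d^2 - 20.3234*d + 12.7368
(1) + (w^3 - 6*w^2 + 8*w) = w^3 - 6*w^2 + 8*w + 1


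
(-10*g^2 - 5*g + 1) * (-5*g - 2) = 50*g^3 + 45*g^2 + 5*g - 2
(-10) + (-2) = -12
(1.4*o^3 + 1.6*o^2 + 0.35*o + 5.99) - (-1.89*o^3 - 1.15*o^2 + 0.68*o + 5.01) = 3.29*o^3 + 2.75*o^2 - 0.33*o + 0.98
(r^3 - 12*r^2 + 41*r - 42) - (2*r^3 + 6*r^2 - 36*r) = -r^3 - 18*r^2 + 77*r - 42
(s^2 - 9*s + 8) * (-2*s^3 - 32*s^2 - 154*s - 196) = -2*s^5 - 14*s^4 + 118*s^3 + 934*s^2 + 532*s - 1568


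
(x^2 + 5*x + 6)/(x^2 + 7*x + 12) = (x + 2)/(x + 4)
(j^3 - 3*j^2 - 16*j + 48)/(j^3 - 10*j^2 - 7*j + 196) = (j^2 - 7*j + 12)/(j^2 - 14*j + 49)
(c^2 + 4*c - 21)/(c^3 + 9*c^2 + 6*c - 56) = (c - 3)/(c^2 + 2*c - 8)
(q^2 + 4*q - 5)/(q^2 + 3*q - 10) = (q - 1)/(q - 2)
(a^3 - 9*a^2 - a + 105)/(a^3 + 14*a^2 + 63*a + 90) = (a^2 - 12*a + 35)/(a^2 + 11*a + 30)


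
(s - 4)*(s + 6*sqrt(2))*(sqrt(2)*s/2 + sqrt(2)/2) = sqrt(2)*s^3/2 - 3*sqrt(2)*s^2/2 + 6*s^2 - 18*s - 2*sqrt(2)*s - 24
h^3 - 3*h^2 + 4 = (h - 2)^2*(h + 1)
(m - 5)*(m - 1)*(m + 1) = m^3 - 5*m^2 - m + 5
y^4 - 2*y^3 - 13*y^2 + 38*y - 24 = (y - 3)*(y - 2)*(y - 1)*(y + 4)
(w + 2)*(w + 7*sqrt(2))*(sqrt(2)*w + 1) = sqrt(2)*w^3 + 2*sqrt(2)*w^2 + 15*w^2 + 7*sqrt(2)*w + 30*w + 14*sqrt(2)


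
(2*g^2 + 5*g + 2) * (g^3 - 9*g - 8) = 2*g^5 + 5*g^4 - 16*g^3 - 61*g^2 - 58*g - 16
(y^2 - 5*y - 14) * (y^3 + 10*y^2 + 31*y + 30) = y^5 + 5*y^4 - 33*y^3 - 265*y^2 - 584*y - 420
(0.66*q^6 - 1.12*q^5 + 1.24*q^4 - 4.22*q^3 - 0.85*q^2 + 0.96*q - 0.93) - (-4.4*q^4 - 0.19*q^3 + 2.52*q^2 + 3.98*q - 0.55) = 0.66*q^6 - 1.12*q^5 + 5.64*q^4 - 4.03*q^3 - 3.37*q^2 - 3.02*q - 0.38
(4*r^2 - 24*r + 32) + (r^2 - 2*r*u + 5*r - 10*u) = 5*r^2 - 2*r*u - 19*r - 10*u + 32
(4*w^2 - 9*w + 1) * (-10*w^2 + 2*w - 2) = -40*w^4 + 98*w^3 - 36*w^2 + 20*w - 2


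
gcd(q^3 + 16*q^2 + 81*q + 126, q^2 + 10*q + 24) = q + 6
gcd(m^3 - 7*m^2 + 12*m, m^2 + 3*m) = m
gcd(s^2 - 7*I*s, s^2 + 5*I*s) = s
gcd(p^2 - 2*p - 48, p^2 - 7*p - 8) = p - 8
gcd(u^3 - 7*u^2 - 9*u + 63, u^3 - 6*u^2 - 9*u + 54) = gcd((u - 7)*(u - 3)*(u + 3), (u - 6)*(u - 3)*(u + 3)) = u^2 - 9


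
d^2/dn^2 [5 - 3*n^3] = -18*n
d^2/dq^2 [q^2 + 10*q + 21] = 2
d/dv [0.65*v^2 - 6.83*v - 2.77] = 1.3*v - 6.83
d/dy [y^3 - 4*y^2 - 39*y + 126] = 3*y^2 - 8*y - 39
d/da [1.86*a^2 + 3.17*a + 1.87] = 3.72*a + 3.17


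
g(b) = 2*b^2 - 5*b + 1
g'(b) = 4*b - 5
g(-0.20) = 2.08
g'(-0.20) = -5.80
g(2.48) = 0.90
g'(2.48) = 4.92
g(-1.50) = 13.00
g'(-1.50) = -11.00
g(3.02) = 4.14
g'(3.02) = 7.08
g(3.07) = 4.50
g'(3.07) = 7.28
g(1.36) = -2.10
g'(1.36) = 0.44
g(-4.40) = 61.72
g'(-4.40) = -22.60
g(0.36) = -0.54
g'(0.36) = -3.56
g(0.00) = 1.00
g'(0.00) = -5.00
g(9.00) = 118.00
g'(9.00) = 31.00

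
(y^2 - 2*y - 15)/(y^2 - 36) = (y^2 - 2*y - 15)/(y^2 - 36)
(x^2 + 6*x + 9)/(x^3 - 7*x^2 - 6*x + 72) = (x + 3)/(x^2 - 10*x + 24)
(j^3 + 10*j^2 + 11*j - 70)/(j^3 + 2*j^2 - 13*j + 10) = (j + 7)/(j - 1)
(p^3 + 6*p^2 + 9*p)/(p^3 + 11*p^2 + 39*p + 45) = p/(p + 5)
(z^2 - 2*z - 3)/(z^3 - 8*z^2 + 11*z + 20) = (z - 3)/(z^2 - 9*z + 20)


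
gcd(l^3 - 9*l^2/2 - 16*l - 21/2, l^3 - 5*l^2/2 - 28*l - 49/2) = l^2 - 6*l - 7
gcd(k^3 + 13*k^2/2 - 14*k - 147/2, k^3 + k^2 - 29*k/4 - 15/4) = k + 3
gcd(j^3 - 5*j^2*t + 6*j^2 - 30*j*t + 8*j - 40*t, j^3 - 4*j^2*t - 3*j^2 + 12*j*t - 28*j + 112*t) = j + 4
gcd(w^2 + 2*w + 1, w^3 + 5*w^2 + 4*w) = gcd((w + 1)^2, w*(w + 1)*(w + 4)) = w + 1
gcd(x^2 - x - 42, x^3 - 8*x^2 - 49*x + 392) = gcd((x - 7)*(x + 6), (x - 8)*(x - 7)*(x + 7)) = x - 7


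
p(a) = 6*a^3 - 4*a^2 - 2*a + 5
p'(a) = 18*a^2 - 8*a - 2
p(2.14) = 41.20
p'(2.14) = 63.31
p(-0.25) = 5.16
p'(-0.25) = 1.12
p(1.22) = 7.50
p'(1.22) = 15.03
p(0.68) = 3.68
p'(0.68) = 0.88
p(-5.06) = -864.62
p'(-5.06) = 499.34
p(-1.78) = -37.95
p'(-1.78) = 69.27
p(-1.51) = -21.76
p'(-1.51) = 51.12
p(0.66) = 3.66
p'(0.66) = 0.56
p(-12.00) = -10915.00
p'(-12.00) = 2686.00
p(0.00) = 5.00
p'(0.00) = -2.00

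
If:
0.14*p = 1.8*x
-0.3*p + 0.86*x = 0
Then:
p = 0.00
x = 0.00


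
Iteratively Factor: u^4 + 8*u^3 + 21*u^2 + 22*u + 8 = (u + 1)*(u^3 + 7*u^2 + 14*u + 8) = (u + 1)^2*(u^2 + 6*u + 8) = (u + 1)^2*(u + 4)*(u + 2)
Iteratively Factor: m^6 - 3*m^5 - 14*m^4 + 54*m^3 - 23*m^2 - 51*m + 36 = (m - 1)*(m^5 - 2*m^4 - 16*m^3 + 38*m^2 + 15*m - 36) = (m - 3)*(m - 1)*(m^4 + m^3 - 13*m^2 - m + 12) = (m - 3)*(m - 1)*(m + 1)*(m^3 - 13*m + 12) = (m - 3)*(m - 1)*(m + 1)*(m + 4)*(m^2 - 4*m + 3) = (m - 3)^2*(m - 1)*(m + 1)*(m + 4)*(m - 1)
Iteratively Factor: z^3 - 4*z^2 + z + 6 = (z + 1)*(z^2 - 5*z + 6) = (z - 3)*(z + 1)*(z - 2)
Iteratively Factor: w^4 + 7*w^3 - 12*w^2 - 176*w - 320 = (w - 5)*(w^3 + 12*w^2 + 48*w + 64) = (w - 5)*(w + 4)*(w^2 + 8*w + 16) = (w - 5)*(w + 4)^2*(w + 4)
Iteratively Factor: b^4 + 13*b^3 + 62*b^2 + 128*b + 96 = (b + 4)*(b^3 + 9*b^2 + 26*b + 24) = (b + 4)^2*(b^2 + 5*b + 6) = (b + 2)*(b + 4)^2*(b + 3)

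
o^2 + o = o*(o + 1)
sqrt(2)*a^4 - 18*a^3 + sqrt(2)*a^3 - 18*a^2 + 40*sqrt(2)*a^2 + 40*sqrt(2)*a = a*(a - 5*sqrt(2))*(a - 4*sqrt(2))*(sqrt(2)*a + sqrt(2))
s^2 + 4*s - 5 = (s - 1)*(s + 5)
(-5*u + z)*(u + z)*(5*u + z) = -25*u^3 - 25*u^2*z + u*z^2 + z^3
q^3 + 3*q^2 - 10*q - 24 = (q - 3)*(q + 2)*(q + 4)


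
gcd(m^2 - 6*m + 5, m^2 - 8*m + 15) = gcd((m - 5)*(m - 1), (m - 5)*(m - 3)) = m - 5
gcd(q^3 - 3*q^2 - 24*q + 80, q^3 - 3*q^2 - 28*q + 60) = q + 5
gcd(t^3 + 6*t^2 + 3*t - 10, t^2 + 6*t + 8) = t + 2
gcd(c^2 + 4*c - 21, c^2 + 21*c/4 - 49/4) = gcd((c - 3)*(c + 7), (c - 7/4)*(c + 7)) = c + 7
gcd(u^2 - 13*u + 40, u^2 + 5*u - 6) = 1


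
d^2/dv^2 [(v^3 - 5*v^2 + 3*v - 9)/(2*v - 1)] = 2*(4*v^3 - 6*v^2 + 3*v - 35)/(8*v^3 - 12*v^2 + 6*v - 1)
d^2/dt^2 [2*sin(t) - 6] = -2*sin(t)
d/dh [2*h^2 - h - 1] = 4*h - 1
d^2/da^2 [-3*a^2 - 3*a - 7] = -6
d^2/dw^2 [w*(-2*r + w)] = 2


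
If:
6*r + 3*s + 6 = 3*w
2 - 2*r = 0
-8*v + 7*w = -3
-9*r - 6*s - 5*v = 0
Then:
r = 1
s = -227/83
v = 123/83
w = 105/83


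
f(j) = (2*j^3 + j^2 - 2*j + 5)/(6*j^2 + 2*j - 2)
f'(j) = (-12*j - 2)*(2*j^3 + j^2 - 2*j + 5)/(6*j^2 + 2*j - 2)^2 + 1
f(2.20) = 0.85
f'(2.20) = 0.23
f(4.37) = 1.50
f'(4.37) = 0.33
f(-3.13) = -0.80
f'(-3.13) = 0.44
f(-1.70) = 0.12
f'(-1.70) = 1.19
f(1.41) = 0.77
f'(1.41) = -0.14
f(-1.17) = 1.42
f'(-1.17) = 5.42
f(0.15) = -3.02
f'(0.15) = -6.34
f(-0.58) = -5.35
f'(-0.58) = 24.24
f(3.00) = 1.07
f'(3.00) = 0.30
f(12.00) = 4.04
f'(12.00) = 0.33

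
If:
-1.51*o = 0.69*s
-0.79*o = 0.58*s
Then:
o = 0.00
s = 0.00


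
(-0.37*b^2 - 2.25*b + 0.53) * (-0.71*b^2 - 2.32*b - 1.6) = 0.2627*b^4 + 2.4559*b^3 + 5.4357*b^2 + 2.3704*b - 0.848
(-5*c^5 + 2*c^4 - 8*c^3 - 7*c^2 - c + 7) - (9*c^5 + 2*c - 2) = -14*c^5 + 2*c^4 - 8*c^3 - 7*c^2 - 3*c + 9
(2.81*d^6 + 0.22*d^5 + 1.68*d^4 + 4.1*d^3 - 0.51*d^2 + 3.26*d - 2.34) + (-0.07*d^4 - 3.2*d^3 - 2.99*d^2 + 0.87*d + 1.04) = 2.81*d^6 + 0.22*d^5 + 1.61*d^4 + 0.899999999999999*d^3 - 3.5*d^2 + 4.13*d - 1.3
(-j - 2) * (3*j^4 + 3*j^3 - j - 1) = -3*j^5 - 9*j^4 - 6*j^3 + j^2 + 3*j + 2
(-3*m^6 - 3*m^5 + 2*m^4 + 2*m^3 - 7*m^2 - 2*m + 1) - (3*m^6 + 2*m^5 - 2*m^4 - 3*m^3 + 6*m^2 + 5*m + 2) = -6*m^6 - 5*m^5 + 4*m^4 + 5*m^3 - 13*m^2 - 7*m - 1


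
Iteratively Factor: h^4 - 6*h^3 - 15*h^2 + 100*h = (h + 4)*(h^3 - 10*h^2 + 25*h) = (h - 5)*(h + 4)*(h^2 - 5*h) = h*(h - 5)*(h + 4)*(h - 5)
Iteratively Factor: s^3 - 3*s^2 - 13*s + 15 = (s - 5)*(s^2 + 2*s - 3) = (s - 5)*(s - 1)*(s + 3)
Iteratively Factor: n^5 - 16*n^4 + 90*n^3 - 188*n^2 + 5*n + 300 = (n - 5)*(n^4 - 11*n^3 + 35*n^2 - 13*n - 60) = (n - 5)*(n + 1)*(n^3 - 12*n^2 + 47*n - 60) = (n - 5)^2*(n + 1)*(n^2 - 7*n + 12) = (n - 5)^2*(n - 3)*(n + 1)*(n - 4)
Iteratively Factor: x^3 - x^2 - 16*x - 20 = (x + 2)*(x^2 - 3*x - 10) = (x - 5)*(x + 2)*(x + 2)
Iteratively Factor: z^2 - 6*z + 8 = (z - 4)*(z - 2)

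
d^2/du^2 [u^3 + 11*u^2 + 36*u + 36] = 6*u + 22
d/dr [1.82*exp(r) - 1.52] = 1.82*exp(r)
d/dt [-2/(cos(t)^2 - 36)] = -4*sin(t)*cos(t)/(cos(t)^2 - 36)^2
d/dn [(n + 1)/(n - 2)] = -3/(n - 2)^2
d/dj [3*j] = 3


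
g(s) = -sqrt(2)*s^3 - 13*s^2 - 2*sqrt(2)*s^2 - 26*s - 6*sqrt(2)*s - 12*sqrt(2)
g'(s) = -3*sqrt(2)*s^2 - 26*s - 4*sqrt(2)*s - 26 - 6*sqrt(2)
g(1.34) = -95.01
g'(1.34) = -84.52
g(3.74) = -441.33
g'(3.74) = -212.23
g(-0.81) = 1.33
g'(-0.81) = -11.63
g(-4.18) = -46.10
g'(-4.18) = 23.71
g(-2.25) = -3.40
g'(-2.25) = 15.26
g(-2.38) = -5.49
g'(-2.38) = 16.83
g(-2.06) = -0.74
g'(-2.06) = 12.72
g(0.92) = -63.20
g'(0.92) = -67.20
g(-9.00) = 42.26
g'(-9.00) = -93.23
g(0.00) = -16.97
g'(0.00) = -34.49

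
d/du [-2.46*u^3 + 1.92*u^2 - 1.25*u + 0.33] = -7.38*u^2 + 3.84*u - 1.25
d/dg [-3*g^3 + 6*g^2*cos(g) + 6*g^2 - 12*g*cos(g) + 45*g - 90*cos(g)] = -6*g^2*sin(g) - 9*g^2 + 12*sqrt(2)*g*sin(g + pi/4) + 12*g + 90*sin(g) - 12*cos(g) + 45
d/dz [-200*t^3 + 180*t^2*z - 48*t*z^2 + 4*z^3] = 180*t^2 - 96*t*z + 12*z^2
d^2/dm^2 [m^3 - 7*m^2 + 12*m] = 6*m - 14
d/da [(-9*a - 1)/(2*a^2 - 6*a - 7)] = (18*a^2 + 4*a + 57)/(4*a^4 - 24*a^3 + 8*a^2 + 84*a + 49)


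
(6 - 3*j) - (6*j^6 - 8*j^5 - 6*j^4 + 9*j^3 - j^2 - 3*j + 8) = -6*j^6 + 8*j^5 + 6*j^4 - 9*j^3 + j^2 - 2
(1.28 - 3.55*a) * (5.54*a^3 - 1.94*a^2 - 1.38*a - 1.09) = -19.667*a^4 + 13.9782*a^3 + 2.4158*a^2 + 2.1031*a - 1.3952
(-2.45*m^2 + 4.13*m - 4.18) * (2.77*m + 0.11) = -6.7865*m^3 + 11.1706*m^2 - 11.1243*m - 0.4598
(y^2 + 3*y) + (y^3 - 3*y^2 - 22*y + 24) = y^3 - 2*y^2 - 19*y + 24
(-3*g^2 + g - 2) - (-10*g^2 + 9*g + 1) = 7*g^2 - 8*g - 3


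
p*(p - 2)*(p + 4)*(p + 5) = p^4 + 7*p^3 + 2*p^2 - 40*p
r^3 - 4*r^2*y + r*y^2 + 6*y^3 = (r - 3*y)*(r - 2*y)*(r + y)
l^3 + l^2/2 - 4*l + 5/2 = (l - 1)^2*(l + 5/2)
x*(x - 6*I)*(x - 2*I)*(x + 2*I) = x^4 - 6*I*x^3 + 4*x^2 - 24*I*x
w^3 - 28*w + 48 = (w - 4)*(w - 2)*(w + 6)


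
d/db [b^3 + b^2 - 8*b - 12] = 3*b^2 + 2*b - 8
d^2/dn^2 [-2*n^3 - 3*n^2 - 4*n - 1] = -12*n - 6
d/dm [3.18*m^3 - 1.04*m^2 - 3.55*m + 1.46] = 9.54*m^2 - 2.08*m - 3.55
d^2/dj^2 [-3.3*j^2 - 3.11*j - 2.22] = -6.60000000000000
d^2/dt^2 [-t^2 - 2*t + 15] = -2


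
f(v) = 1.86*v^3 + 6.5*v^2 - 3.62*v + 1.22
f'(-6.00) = 119.26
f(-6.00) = -144.82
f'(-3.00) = 7.60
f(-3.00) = 20.36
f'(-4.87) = 65.41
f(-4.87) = -41.82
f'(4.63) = 176.19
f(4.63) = 308.41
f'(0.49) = 4.09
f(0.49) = 1.23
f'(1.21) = 20.28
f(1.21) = 9.65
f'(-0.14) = -5.33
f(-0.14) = 1.85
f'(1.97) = 43.65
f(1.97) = 33.53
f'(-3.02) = 8.01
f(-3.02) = 20.20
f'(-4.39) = 46.85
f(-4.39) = -14.98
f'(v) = 5.58*v^2 + 13.0*v - 3.62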